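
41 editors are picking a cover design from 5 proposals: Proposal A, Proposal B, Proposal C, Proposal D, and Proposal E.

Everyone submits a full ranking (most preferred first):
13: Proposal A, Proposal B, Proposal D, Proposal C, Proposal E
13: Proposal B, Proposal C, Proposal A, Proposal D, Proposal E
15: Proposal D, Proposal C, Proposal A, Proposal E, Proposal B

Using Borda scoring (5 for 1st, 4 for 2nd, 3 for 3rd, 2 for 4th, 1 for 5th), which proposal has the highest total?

Proposal A

Proposal A: 13×5 + 13×3 + 15×3 = 149
Proposal B: 13×4 + 13×5 + 15×1 = 132
Proposal C: 13×2 + 13×4 + 15×4 = 138
Proposal D: 13×3 + 13×2 + 15×5 = 140
Proposal E: 13×1 + 13×1 + 15×2 = 56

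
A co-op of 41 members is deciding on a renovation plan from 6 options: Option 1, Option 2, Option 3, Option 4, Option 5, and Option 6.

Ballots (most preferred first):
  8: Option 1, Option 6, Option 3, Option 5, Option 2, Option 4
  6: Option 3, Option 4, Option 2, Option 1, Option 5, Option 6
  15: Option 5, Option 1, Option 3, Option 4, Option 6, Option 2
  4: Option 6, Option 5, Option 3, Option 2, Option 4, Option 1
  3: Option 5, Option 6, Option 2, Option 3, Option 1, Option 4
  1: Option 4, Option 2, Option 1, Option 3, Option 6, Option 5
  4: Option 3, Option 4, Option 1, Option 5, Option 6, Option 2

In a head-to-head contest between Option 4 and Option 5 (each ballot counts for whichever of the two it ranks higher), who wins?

Option 4 is ranked above Option 5 on 11 ballots; Option 5 above Option 4 on 30.

Option 5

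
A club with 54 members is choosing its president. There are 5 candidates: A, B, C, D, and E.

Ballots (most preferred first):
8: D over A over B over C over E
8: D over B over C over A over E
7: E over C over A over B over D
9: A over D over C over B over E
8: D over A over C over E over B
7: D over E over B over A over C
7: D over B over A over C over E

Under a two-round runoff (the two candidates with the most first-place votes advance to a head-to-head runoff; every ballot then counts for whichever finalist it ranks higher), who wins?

Round 1 first-place votes: A 9, B 0, C 0, D 38, E 7. D and A advance.
Runoff: D is ranked above A on 38 ballots, A above D on 16.

D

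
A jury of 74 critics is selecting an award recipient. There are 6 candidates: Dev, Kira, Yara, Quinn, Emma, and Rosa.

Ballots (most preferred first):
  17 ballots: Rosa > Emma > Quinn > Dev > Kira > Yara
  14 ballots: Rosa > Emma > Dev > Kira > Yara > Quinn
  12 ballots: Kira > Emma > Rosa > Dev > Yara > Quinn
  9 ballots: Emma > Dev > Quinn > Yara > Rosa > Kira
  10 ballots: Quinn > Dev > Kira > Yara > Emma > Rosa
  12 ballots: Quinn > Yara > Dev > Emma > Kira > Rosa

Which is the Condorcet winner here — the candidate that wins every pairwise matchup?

Emma vs Dev: 52–22
Emma vs Kira: 52–22
Emma vs Yara: 52–22
Emma vs Quinn: 52–22
Emma vs Rosa: 43–31
Emma beats every other candidate.

Emma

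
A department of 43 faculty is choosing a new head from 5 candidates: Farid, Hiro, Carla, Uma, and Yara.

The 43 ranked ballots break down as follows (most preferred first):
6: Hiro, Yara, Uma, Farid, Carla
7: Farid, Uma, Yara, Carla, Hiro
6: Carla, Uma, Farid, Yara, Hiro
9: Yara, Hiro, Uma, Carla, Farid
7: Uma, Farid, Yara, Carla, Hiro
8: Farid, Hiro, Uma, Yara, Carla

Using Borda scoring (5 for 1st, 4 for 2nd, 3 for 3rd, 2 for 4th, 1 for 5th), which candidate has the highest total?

Uma

Farid: 6×2 + 7×5 + 6×3 + 9×1 + 7×4 + 8×5 = 142
Hiro: 6×5 + 7×1 + 6×1 + 9×4 + 7×1 + 8×4 = 118
Carla: 6×1 + 7×2 + 6×5 + 9×2 + 7×2 + 8×1 = 90
Uma: 6×3 + 7×4 + 6×4 + 9×3 + 7×5 + 8×3 = 156
Yara: 6×4 + 7×3 + 6×2 + 9×5 + 7×3 + 8×2 = 139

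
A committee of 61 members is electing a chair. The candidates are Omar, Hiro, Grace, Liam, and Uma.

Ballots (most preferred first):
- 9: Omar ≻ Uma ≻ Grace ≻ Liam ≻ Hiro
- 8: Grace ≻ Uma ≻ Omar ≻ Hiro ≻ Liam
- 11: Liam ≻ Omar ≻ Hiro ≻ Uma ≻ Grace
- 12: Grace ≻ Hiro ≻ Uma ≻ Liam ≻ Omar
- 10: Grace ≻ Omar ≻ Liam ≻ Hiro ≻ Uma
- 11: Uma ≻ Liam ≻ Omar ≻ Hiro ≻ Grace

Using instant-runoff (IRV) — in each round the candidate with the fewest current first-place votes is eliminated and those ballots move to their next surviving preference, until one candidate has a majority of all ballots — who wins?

Round 1: Omar 9, Hiro 0, Grace 30, Liam 11, Uma 11. Hiro eliminated.
Round 2: Omar 9, Grace 30, Liam 11, Uma 11. Omar eliminated.
Round 3: Grace 30, Liam 11, Uma 20. Liam eliminated.
Round 4: Grace 30, Uma 31. Uma has a majority (≥31).

Uma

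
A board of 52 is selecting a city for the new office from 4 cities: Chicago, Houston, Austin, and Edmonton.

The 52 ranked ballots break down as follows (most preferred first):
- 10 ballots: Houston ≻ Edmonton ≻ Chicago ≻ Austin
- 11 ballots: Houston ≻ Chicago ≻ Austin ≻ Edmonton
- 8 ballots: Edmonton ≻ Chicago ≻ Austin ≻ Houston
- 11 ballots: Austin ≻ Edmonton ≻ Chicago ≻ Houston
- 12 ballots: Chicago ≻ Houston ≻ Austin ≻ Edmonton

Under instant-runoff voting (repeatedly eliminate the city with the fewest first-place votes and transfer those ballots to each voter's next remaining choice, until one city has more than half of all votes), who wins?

Chicago

Round 1: Chicago 12, Houston 21, Austin 11, Edmonton 8. Edmonton eliminated.
Round 2: Chicago 20, Houston 21, Austin 11. Austin eliminated.
Round 3: Chicago 31, Houston 21. Chicago has a majority (≥27).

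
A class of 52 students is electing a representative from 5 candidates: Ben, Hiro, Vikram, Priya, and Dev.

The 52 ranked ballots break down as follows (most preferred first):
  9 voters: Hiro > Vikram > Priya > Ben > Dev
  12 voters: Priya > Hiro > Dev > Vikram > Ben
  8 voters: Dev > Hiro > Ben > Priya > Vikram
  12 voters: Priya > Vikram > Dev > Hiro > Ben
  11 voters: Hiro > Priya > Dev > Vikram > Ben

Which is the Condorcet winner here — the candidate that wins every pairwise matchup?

Hiro vs Ben: 52–0
Hiro vs Vikram: 40–12
Hiro vs Priya: 28–24
Hiro vs Dev: 32–20
Hiro beats every other candidate.

Hiro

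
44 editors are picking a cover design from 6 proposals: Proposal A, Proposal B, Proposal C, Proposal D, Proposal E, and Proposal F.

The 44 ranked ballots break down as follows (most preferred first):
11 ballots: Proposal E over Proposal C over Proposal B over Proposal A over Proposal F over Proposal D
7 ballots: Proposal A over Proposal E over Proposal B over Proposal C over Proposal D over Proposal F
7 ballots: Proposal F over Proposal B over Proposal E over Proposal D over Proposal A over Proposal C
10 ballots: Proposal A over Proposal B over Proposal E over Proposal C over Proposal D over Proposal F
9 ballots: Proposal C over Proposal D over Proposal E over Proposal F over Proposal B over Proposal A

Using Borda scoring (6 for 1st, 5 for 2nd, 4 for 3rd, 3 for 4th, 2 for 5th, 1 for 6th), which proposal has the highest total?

Proposal A: 11×3 + 7×6 + 7×2 + 10×6 + 9×1 = 158
Proposal B: 11×4 + 7×4 + 7×5 + 10×5 + 9×2 = 175
Proposal C: 11×5 + 7×3 + 7×1 + 10×3 + 9×6 = 167
Proposal D: 11×1 + 7×2 + 7×3 + 10×2 + 9×5 = 111
Proposal E: 11×6 + 7×5 + 7×4 + 10×4 + 9×4 = 205
Proposal F: 11×2 + 7×1 + 7×6 + 10×1 + 9×3 = 108

Proposal E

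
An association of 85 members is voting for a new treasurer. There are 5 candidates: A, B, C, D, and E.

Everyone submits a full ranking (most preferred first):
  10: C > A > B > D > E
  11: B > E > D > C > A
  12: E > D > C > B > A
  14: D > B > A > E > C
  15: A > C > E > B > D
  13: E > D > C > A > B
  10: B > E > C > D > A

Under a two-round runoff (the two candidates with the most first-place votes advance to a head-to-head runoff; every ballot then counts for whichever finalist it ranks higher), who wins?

Round 1 first-place votes: A 15, B 21, C 10, D 14, E 25. E and B advance.
Runoff: E is ranked above B on 40 ballots, B above E on 45.

B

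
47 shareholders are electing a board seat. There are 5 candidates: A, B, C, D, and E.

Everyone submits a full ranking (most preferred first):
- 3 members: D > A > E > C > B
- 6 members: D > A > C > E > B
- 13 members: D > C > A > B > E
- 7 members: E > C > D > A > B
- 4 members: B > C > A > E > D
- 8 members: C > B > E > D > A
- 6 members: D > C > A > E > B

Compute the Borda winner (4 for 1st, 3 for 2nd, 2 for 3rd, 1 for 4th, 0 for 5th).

C

A: 3×3 + 6×3 + 13×2 + 7×1 + 4×2 + 8×0 + 6×2 = 80
B: 3×0 + 6×0 + 13×1 + 7×0 + 4×4 + 8×3 + 6×0 = 53
C: 3×1 + 6×2 + 13×3 + 7×3 + 4×3 + 8×4 + 6×3 = 137
D: 3×4 + 6×4 + 13×4 + 7×2 + 4×0 + 8×1 + 6×4 = 134
E: 3×2 + 6×1 + 13×0 + 7×4 + 4×1 + 8×2 + 6×1 = 66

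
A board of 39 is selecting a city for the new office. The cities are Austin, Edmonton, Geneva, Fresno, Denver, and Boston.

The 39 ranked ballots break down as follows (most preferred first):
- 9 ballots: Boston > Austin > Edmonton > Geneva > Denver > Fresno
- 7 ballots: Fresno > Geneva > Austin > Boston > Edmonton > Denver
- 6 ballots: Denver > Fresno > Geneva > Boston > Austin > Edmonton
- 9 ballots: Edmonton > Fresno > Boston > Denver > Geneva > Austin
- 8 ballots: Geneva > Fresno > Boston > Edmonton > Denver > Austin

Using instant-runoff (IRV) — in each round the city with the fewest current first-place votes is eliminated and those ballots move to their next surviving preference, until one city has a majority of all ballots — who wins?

Fresno

Round 1: Austin 0, Edmonton 9, Geneva 8, Fresno 7, Denver 6, Boston 9. Austin eliminated.
Round 2: Edmonton 9, Geneva 8, Fresno 7, Denver 6, Boston 9. Denver eliminated.
Round 3: Edmonton 9, Geneva 8, Fresno 13, Boston 9. Geneva eliminated.
Round 4: Edmonton 9, Fresno 21, Boston 9. Fresno has a majority (≥20).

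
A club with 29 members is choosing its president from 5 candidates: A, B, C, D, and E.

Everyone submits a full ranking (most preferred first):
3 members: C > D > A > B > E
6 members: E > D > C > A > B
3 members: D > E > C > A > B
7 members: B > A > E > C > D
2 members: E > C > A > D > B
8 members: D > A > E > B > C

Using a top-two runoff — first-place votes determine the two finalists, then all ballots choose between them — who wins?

E

Round 1 first-place votes: A 0, B 7, C 3, D 11, E 8. D and E advance.
Runoff: D is ranked above E on 14 ballots, E above D on 15.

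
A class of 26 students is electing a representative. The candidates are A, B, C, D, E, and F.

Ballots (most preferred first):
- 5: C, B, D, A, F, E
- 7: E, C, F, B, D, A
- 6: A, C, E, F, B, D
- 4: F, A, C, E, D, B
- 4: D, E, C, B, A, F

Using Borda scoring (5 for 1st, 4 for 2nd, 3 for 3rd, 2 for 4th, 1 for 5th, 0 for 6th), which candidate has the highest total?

C

A: 5×2 + 7×0 + 6×5 + 4×4 + 4×1 = 60
B: 5×4 + 7×2 + 6×1 + 4×0 + 4×2 = 48
C: 5×5 + 7×4 + 6×4 + 4×3 + 4×3 = 101
D: 5×3 + 7×1 + 6×0 + 4×1 + 4×5 = 46
E: 5×0 + 7×5 + 6×3 + 4×2 + 4×4 = 77
F: 5×1 + 7×3 + 6×2 + 4×5 + 4×0 = 58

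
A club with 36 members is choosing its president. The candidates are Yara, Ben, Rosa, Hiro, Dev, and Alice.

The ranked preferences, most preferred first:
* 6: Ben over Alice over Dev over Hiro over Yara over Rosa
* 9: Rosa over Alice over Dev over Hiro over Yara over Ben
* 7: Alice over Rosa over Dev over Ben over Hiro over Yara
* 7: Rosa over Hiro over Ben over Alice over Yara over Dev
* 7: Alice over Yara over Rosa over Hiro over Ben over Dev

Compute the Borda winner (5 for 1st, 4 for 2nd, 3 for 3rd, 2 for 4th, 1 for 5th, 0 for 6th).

Alice

Yara: 6×1 + 9×1 + 7×0 + 7×1 + 7×4 = 50
Ben: 6×5 + 9×0 + 7×2 + 7×3 + 7×1 = 72
Rosa: 6×0 + 9×5 + 7×4 + 7×5 + 7×3 = 129
Hiro: 6×2 + 9×2 + 7×1 + 7×4 + 7×2 = 79
Dev: 6×3 + 9×3 + 7×3 + 7×0 + 7×0 = 66
Alice: 6×4 + 9×4 + 7×5 + 7×2 + 7×5 = 144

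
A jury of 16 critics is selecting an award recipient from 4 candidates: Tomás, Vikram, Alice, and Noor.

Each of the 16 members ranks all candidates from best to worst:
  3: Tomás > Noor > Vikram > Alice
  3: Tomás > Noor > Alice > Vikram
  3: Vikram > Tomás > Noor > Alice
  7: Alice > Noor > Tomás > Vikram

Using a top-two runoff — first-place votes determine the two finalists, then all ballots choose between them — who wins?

Tomás

Round 1 first-place votes: Tomás 6, Vikram 3, Alice 7, Noor 0. Alice and Tomás advance.
Runoff: Alice is ranked above Tomás on 7 ballots, Tomás above Alice on 9.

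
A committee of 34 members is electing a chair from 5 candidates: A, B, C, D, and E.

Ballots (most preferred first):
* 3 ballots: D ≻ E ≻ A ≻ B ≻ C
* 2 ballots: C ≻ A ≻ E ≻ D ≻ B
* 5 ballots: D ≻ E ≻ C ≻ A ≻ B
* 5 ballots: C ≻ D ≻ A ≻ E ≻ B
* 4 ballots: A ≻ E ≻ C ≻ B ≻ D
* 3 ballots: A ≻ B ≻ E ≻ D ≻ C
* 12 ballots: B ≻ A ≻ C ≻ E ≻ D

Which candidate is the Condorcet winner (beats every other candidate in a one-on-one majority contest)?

A

A vs B: 22–12
A vs C: 22–12
A vs D: 21–13
A vs E: 26–8
A beats every other candidate.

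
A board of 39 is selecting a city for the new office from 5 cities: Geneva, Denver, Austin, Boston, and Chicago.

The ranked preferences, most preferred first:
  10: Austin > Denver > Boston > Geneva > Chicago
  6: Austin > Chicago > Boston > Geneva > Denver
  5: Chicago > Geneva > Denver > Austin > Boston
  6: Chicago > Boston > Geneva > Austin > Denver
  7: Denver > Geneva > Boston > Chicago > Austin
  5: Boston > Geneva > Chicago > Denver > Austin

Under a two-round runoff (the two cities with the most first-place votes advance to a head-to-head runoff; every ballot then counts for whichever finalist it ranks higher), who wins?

Chicago

Round 1 first-place votes: Geneva 0, Denver 7, Austin 16, Boston 5, Chicago 11. Austin and Chicago advance.
Runoff: Austin is ranked above Chicago on 16 ballots, Chicago above Austin on 23.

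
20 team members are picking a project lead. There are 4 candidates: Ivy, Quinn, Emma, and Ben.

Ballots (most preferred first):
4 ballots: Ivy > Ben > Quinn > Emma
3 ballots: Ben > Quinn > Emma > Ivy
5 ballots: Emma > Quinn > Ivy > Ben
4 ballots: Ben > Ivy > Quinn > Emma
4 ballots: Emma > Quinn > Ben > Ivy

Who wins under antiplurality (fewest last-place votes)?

Quinn

Last-place votes: Ivy 7, Quinn 0, Emma 8, Ben 5.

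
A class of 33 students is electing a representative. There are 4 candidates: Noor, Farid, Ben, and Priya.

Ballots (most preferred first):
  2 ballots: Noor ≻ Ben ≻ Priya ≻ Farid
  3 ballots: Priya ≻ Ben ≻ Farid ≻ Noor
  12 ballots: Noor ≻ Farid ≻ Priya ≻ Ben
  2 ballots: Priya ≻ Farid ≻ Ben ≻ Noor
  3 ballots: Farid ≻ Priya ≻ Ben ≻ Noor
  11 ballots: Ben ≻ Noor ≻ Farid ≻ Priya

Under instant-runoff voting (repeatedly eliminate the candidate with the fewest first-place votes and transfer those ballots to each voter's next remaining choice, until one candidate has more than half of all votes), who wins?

Round 1: Noor 14, Farid 3, Ben 11, Priya 5. Farid eliminated.
Round 2: Noor 14, Ben 11, Priya 8. Priya eliminated.
Round 3: Noor 14, Ben 19. Ben has a majority (≥17).

Ben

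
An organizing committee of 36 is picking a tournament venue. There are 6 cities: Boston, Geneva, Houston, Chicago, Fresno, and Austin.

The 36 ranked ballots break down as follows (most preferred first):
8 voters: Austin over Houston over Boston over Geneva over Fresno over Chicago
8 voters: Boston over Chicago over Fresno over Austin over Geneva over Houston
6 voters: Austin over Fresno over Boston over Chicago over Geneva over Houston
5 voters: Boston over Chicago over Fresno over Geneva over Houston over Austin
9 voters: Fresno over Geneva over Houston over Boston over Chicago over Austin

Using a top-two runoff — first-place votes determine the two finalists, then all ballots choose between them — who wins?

Boston

Round 1 first-place votes: Boston 13, Geneva 0, Houston 0, Chicago 0, Fresno 9, Austin 14. Austin and Boston advance.
Runoff: Austin is ranked above Boston on 14 ballots, Boston above Austin on 22.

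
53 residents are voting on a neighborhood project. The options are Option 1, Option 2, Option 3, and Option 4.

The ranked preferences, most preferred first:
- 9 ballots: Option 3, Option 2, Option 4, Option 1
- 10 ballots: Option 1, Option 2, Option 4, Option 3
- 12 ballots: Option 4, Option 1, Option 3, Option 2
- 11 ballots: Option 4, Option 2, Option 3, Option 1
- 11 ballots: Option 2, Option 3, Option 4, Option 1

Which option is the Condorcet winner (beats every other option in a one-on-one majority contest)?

Option 2 vs Option 1: 31–22
Option 2 vs Option 3: 32–21
Option 2 vs Option 4: 30–23
Option 2 beats every other option.

Option 2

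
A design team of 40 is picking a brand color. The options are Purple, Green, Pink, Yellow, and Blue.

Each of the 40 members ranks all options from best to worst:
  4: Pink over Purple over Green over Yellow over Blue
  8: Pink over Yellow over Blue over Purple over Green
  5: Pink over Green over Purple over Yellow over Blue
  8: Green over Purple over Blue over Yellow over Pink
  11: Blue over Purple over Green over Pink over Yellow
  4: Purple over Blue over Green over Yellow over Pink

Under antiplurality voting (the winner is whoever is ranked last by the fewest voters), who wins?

Purple

Last-place votes: Purple 0, Green 8, Pink 12, Yellow 11, Blue 9.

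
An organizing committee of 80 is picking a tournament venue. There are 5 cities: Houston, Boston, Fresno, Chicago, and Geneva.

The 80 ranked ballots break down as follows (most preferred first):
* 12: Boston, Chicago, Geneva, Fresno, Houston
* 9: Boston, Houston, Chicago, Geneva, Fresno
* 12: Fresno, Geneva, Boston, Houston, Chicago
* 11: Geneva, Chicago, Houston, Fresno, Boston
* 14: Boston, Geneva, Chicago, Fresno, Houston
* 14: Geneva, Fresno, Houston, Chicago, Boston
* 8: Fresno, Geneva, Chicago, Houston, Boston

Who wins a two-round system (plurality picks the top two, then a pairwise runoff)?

Geneva

Round 1 first-place votes: Houston 0, Boston 35, Fresno 20, Chicago 0, Geneva 25. Boston and Geneva advance.
Runoff: Boston is ranked above Geneva on 35 ballots, Geneva above Boston on 45.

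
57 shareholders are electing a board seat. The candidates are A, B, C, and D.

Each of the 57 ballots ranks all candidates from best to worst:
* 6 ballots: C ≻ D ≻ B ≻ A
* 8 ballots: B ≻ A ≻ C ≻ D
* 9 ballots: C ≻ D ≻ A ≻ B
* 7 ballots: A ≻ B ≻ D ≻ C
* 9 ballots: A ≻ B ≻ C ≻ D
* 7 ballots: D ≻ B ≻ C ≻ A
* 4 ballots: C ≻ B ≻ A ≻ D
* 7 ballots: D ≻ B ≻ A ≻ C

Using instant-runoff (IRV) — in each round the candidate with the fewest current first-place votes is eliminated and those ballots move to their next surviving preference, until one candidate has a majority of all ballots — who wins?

Round 1: A 16, B 8, C 19, D 14. B eliminated.
Round 2: A 24, C 19, D 14. D eliminated.
Round 3: A 31, C 26. A has a majority (≥29).

A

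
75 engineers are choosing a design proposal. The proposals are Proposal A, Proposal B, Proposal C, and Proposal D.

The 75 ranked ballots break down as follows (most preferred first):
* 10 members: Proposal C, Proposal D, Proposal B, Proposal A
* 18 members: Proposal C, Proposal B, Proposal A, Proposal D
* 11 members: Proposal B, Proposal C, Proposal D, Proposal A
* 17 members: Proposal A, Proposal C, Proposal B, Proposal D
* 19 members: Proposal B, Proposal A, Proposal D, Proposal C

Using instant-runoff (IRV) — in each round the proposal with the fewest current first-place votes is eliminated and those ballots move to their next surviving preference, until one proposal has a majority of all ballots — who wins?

Proposal C

Round 1: Proposal A 17, Proposal B 30, Proposal C 28, Proposal D 0. Proposal D eliminated.
Round 2: Proposal A 17, Proposal B 30, Proposal C 28. Proposal A eliminated.
Round 3: Proposal B 30, Proposal C 45. Proposal C has a majority (≥38).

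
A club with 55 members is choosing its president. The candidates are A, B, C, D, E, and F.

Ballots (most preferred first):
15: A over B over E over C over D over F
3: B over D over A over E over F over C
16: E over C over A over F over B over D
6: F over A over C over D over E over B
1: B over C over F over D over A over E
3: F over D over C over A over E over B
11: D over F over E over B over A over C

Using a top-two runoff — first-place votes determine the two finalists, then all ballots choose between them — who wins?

A

Round 1 first-place votes: A 15, B 4, C 0, D 11, E 16, F 9. E and A advance.
Runoff: E is ranked above A on 27 ballots, A above E on 28.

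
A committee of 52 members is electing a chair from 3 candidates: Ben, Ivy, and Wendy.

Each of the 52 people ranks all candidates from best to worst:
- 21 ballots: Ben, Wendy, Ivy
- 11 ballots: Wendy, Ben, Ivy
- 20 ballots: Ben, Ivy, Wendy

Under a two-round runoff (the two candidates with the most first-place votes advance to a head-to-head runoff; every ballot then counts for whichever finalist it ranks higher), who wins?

Ben

Round 1 first-place votes: Ben 41, Ivy 0, Wendy 11. Ben and Wendy advance.
Runoff: Ben is ranked above Wendy on 41 ballots, Wendy above Ben on 11.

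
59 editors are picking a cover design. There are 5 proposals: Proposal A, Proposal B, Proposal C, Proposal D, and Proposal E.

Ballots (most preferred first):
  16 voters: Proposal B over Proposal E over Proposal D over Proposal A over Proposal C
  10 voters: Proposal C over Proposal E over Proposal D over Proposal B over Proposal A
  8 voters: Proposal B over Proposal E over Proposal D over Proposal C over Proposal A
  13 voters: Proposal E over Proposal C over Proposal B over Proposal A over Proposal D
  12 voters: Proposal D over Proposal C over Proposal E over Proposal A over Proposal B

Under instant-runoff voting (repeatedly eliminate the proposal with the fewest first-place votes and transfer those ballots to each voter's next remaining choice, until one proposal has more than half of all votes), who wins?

Round 1: Proposal A 0, Proposal B 24, Proposal C 10, Proposal D 12, Proposal E 13. Proposal A eliminated.
Round 2: Proposal B 24, Proposal C 10, Proposal D 12, Proposal E 13. Proposal C eliminated.
Round 3: Proposal B 24, Proposal D 12, Proposal E 23. Proposal D eliminated.
Round 4: Proposal B 24, Proposal E 35. Proposal E has a majority (≥30).

Proposal E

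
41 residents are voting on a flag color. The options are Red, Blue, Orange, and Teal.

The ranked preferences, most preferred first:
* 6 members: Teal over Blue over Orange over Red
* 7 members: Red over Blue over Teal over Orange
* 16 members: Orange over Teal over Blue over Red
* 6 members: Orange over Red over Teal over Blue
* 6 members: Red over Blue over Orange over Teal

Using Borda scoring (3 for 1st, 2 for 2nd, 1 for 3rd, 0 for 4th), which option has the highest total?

Red: 6×0 + 7×3 + 16×0 + 6×2 + 6×3 = 51
Blue: 6×2 + 7×2 + 16×1 + 6×0 + 6×2 = 54
Orange: 6×1 + 7×0 + 16×3 + 6×3 + 6×1 = 78
Teal: 6×3 + 7×1 + 16×2 + 6×1 + 6×0 = 63

Orange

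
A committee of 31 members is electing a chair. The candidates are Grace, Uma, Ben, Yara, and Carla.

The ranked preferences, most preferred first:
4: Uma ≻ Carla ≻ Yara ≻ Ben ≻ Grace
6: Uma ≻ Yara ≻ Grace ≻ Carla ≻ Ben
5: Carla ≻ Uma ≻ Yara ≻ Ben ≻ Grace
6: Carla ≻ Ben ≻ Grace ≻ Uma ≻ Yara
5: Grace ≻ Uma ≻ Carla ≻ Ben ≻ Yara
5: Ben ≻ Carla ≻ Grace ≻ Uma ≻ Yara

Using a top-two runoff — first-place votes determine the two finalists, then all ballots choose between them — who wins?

Carla

Round 1 first-place votes: Grace 5, Uma 10, Ben 5, Yara 0, Carla 11. Carla and Uma advance.
Runoff: Carla is ranked above Uma on 16 ballots, Uma above Carla on 15.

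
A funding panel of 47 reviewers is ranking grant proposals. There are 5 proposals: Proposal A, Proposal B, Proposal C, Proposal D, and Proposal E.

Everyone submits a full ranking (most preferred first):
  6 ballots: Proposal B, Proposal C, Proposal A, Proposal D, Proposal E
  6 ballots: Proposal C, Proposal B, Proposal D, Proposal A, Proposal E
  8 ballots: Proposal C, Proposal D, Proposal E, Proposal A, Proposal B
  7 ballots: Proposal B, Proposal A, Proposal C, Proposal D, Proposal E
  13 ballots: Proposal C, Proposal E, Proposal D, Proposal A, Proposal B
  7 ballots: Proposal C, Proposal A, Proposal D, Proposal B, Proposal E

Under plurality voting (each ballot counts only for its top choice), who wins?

Proposal C

First-place votes: Proposal A 0, Proposal B 13, Proposal C 34, Proposal D 0, Proposal E 0.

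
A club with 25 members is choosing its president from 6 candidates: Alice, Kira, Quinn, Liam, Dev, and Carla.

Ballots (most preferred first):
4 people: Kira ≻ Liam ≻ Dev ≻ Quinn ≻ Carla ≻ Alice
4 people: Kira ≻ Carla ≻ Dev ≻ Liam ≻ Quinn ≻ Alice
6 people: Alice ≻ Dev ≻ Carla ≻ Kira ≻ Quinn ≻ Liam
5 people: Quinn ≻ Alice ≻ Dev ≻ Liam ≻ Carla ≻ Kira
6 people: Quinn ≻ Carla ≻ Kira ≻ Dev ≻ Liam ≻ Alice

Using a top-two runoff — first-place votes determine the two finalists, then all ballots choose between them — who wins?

Round 1 first-place votes: Alice 6, Kira 8, Quinn 11, Liam 0, Dev 0, Carla 0. Quinn and Kira advance.
Runoff: Quinn is ranked above Kira on 11 ballots, Kira above Quinn on 14.

Kira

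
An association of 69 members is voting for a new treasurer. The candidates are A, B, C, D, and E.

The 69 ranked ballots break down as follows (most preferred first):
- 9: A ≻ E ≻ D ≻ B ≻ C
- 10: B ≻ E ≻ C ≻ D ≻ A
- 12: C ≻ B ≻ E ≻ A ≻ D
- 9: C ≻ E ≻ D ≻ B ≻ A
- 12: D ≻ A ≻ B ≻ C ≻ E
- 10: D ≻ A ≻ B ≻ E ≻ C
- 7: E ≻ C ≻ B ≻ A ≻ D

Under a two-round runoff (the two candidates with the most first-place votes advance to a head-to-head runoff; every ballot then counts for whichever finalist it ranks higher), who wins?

C

Round 1 first-place votes: A 9, B 10, C 21, D 22, E 7. D and C advance.
Runoff: D is ranked above C on 31 ballots, C above D on 38.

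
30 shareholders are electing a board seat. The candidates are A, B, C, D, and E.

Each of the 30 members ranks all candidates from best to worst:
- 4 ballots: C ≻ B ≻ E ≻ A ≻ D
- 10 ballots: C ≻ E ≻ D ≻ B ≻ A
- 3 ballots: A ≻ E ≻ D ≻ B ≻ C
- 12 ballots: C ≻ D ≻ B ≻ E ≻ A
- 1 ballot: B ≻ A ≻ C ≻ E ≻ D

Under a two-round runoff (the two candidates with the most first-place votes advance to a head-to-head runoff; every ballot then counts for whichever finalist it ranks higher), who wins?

Round 1 first-place votes: A 3, B 1, C 26, D 0, E 0. C and A advance.
Runoff: C is ranked above A on 26 ballots, A above C on 4.

C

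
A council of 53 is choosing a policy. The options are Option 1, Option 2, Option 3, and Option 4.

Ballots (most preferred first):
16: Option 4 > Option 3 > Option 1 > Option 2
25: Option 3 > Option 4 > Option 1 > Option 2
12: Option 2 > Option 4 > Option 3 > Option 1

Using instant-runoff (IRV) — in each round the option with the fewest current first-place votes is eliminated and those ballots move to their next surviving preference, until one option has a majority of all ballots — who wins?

Round 1: Option 1 0, Option 2 12, Option 3 25, Option 4 16. Option 1 eliminated.
Round 2: Option 2 12, Option 3 25, Option 4 16. Option 2 eliminated.
Round 3: Option 3 25, Option 4 28. Option 4 has a majority (≥27).

Option 4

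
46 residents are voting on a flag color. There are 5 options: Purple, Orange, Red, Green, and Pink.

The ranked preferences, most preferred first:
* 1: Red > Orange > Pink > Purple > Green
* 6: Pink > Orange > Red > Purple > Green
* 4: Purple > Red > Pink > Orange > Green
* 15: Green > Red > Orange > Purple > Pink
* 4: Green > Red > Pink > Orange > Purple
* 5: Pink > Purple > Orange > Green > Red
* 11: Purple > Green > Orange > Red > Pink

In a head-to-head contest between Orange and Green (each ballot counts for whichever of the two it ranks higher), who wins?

Orange is ranked above Green on 16 ballots; Green above Orange on 30.

Green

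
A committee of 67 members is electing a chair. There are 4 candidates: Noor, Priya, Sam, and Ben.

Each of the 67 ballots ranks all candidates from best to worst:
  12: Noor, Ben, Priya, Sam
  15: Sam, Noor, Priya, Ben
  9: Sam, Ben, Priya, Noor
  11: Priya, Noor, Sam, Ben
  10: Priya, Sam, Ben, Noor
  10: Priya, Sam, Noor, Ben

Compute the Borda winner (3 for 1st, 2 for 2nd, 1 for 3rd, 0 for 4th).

Noor: 12×3 + 15×2 + 9×0 + 11×2 + 10×0 + 10×1 = 98
Priya: 12×1 + 15×1 + 9×1 + 11×3 + 10×3 + 10×3 = 129
Sam: 12×0 + 15×3 + 9×3 + 11×1 + 10×2 + 10×2 = 123
Ben: 12×2 + 15×0 + 9×2 + 11×0 + 10×1 + 10×0 = 52

Priya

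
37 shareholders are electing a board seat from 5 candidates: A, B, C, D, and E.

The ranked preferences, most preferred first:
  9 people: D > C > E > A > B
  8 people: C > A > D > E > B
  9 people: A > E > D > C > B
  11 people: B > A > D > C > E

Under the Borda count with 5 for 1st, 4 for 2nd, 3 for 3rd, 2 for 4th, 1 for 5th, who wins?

A: 9×2 + 8×4 + 9×5 + 11×4 = 139
B: 9×1 + 8×1 + 9×1 + 11×5 = 81
C: 9×4 + 8×5 + 9×2 + 11×2 = 116
D: 9×5 + 8×3 + 9×3 + 11×3 = 129
E: 9×3 + 8×2 + 9×4 + 11×1 = 90

A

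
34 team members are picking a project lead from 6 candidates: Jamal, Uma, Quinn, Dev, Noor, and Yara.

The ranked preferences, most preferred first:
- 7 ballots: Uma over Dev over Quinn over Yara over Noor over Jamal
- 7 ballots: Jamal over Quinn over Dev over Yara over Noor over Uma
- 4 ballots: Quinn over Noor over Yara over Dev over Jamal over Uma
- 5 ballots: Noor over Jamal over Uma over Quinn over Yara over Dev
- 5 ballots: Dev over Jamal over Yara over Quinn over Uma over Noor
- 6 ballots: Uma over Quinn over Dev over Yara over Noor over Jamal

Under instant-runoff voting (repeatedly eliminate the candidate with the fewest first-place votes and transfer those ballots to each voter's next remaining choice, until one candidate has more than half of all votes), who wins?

Jamal

Round 1: Jamal 7, Uma 13, Quinn 4, Dev 5, Noor 5, Yara 0. Yara eliminated.
Round 2: Jamal 7, Uma 13, Quinn 4, Dev 5, Noor 5. Quinn eliminated.
Round 3: Jamal 7, Uma 13, Dev 5, Noor 9. Dev eliminated.
Round 4: Jamal 12, Uma 13, Noor 9. Noor eliminated.
Round 5: Jamal 21, Uma 13. Jamal has a majority (≥18).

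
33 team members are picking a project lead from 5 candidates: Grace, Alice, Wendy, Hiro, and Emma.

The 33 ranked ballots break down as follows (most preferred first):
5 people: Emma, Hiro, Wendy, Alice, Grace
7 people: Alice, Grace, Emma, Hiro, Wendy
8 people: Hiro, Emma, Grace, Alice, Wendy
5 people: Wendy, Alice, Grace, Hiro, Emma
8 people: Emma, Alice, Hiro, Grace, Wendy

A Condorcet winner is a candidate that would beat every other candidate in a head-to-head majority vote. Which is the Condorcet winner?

Emma

Emma vs Grace: 21–12
Emma vs Alice: 21–12
Emma vs Wendy: 28–5
Emma vs Hiro: 20–13
Emma beats every other candidate.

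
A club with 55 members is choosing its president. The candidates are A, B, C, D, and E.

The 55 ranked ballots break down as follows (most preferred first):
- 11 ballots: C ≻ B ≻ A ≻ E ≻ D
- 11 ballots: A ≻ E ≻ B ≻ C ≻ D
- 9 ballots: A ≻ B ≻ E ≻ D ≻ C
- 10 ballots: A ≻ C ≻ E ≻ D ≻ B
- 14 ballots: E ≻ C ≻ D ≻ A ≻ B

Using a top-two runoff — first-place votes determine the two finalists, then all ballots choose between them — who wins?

Round 1 first-place votes: A 30, B 0, C 11, D 0, E 14. A and E advance.
Runoff: A is ranked above E on 41 ballots, E above A on 14.

A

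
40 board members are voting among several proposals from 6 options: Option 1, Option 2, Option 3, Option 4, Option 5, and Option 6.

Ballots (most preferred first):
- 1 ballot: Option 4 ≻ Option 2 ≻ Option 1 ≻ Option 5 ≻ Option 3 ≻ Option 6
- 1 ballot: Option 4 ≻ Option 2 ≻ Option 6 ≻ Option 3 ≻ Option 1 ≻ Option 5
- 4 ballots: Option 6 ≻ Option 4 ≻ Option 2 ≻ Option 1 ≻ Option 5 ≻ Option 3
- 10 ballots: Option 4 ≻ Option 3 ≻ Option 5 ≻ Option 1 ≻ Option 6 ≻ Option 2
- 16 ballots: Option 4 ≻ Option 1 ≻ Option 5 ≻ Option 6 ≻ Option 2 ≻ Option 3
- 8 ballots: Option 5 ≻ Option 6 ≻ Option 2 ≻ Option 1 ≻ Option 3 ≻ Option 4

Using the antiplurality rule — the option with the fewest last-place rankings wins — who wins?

Last-place votes: Option 1 0, Option 2 10, Option 3 20, Option 4 8, Option 5 1, Option 6 1.

Option 1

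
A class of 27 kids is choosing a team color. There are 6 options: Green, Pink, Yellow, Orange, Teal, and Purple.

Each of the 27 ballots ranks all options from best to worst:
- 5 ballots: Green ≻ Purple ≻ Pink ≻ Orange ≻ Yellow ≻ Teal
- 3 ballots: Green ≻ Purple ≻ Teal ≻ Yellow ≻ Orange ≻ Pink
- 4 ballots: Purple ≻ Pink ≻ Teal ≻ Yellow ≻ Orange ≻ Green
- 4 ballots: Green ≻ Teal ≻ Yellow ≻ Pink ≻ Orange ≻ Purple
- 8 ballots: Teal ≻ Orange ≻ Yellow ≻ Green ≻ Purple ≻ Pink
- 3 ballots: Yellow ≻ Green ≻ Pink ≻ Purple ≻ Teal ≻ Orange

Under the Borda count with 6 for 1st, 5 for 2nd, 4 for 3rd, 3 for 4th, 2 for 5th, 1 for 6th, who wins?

Green: 5×6 + 3×6 + 4×1 + 4×6 + 8×3 + 3×5 = 115
Pink: 5×4 + 3×1 + 4×5 + 4×3 + 8×1 + 3×4 = 75
Yellow: 5×2 + 3×3 + 4×3 + 4×4 + 8×4 + 3×6 = 97
Orange: 5×3 + 3×2 + 4×2 + 4×2 + 8×5 + 3×1 = 80
Teal: 5×1 + 3×4 + 4×4 + 4×5 + 8×6 + 3×2 = 107
Purple: 5×5 + 3×5 + 4×6 + 4×1 + 8×2 + 3×3 = 93

Green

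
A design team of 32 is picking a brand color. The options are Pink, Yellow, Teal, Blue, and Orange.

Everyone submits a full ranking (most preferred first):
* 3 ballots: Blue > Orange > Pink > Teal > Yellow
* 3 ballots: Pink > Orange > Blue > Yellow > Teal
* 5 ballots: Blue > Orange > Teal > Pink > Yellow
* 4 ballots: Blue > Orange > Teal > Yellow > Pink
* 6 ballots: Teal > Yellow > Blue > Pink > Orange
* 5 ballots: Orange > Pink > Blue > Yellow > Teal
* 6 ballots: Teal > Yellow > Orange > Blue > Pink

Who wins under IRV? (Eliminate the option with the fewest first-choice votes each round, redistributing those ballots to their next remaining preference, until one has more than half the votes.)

Round 1: Pink 3, Yellow 0, Teal 12, Blue 12, Orange 5. Yellow eliminated.
Round 2: Pink 3, Teal 12, Blue 12, Orange 5. Pink eliminated.
Round 3: Teal 12, Blue 12, Orange 8. Orange eliminated.
Round 4: Teal 12, Blue 20. Blue has a majority (≥17).

Blue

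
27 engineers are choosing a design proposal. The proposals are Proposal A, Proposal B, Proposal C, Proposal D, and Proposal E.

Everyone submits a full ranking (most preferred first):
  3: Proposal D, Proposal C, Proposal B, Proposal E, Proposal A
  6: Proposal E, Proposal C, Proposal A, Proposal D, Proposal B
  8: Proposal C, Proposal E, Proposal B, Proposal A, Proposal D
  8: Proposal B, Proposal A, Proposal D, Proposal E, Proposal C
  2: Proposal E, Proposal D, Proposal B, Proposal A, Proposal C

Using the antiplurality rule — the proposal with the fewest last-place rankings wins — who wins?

Last-place votes: Proposal A 3, Proposal B 6, Proposal C 10, Proposal D 8, Proposal E 0.

Proposal E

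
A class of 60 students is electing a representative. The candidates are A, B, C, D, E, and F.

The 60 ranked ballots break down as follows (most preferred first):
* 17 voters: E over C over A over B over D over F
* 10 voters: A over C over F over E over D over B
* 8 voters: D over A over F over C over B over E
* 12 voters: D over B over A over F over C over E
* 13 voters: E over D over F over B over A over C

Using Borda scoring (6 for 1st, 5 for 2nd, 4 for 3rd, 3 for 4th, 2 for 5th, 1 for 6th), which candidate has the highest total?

A

A: 17×4 + 10×6 + 8×5 + 12×4 + 13×2 = 242
B: 17×3 + 10×1 + 8×2 + 12×5 + 13×3 = 176
C: 17×5 + 10×5 + 8×3 + 12×2 + 13×1 = 196
D: 17×2 + 10×2 + 8×6 + 12×6 + 13×5 = 239
E: 17×6 + 10×3 + 8×1 + 12×1 + 13×6 = 230
F: 17×1 + 10×4 + 8×4 + 12×3 + 13×4 = 177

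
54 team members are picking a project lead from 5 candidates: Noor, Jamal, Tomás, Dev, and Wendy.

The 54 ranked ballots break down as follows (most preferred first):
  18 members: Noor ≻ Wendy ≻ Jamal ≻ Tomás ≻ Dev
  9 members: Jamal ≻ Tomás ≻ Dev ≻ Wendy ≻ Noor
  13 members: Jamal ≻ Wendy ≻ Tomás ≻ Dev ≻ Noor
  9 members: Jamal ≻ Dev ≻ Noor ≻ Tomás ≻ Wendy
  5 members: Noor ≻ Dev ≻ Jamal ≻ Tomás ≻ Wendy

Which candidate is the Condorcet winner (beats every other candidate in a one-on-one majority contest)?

Jamal vs Noor: 31–23
Jamal vs Tomás: 54–0
Jamal vs Dev: 49–5
Jamal vs Wendy: 36–18
Jamal beats every other candidate.

Jamal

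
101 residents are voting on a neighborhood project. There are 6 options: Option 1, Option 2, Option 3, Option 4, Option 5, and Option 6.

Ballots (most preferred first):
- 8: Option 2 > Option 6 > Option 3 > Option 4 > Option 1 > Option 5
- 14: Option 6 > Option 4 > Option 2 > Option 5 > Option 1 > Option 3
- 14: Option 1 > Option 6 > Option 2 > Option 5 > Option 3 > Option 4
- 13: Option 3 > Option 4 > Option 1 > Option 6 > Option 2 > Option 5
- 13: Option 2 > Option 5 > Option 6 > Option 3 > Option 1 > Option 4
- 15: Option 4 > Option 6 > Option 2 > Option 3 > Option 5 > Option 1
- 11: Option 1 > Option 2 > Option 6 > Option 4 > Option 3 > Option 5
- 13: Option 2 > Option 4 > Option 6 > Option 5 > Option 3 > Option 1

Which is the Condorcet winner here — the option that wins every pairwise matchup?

Option 6 vs Option 1: 63–38
Option 6 vs Option 2: 56–45
Option 6 vs Option 3: 88–13
Option 6 vs Option 4: 60–41
Option 6 vs Option 5: 88–13
Option 6 beats every other option.

Option 6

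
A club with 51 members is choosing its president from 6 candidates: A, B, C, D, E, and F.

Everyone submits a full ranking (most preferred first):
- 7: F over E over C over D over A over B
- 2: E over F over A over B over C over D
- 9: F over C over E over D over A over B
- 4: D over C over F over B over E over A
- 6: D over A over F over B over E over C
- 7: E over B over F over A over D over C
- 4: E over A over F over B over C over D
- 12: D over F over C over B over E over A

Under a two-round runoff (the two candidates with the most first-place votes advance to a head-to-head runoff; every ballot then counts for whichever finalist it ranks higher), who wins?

Round 1 first-place votes: A 0, B 0, C 0, D 22, E 13, F 16. D and F advance.
Runoff: D is ranked above F on 22 ballots, F above D on 29.

F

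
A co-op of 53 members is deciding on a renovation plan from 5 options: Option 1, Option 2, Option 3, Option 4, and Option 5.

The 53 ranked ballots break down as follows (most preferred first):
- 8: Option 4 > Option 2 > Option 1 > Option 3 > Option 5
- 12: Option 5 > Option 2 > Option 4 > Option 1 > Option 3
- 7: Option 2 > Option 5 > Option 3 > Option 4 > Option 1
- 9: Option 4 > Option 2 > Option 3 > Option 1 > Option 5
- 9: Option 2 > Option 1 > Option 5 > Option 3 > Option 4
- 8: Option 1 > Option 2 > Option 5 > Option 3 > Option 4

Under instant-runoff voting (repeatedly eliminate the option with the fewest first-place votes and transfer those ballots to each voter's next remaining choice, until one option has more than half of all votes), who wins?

Option 2

Round 1: Option 1 8, Option 2 16, Option 3 0, Option 4 17, Option 5 12. Option 3 eliminated.
Round 2: Option 1 8, Option 2 16, Option 4 17, Option 5 12. Option 1 eliminated.
Round 3: Option 2 24, Option 4 17, Option 5 12. Option 5 eliminated.
Round 4: Option 2 36, Option 4 17. Option 2 has a majority (≥27).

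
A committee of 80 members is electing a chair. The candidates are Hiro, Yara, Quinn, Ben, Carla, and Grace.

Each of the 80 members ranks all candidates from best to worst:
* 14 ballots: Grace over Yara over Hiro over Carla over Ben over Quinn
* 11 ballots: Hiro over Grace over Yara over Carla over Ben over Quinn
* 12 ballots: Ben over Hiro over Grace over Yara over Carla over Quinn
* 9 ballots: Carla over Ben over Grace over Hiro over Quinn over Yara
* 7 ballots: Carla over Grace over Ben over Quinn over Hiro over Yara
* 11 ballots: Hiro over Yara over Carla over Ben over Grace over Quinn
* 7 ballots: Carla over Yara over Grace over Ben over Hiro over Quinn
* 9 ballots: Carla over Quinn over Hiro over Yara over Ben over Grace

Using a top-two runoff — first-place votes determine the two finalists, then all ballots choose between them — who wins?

Round 1 first-place votes: Hiro 22, Yara 0, Quinn 0, Ben 12, Carla 32, Grace 14. Carla and Hiro advance.
Runoff: Carla is ranked above Hiro on 32 ballots, Hiro above Carla on 48.

Hiro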